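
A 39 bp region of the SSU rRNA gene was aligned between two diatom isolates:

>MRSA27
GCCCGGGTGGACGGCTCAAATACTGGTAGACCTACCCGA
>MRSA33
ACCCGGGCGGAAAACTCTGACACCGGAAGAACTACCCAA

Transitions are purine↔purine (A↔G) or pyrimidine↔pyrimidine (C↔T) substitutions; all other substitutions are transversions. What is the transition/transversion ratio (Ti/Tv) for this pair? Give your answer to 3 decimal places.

2.000

Mismatches occur at site 1 (G/A, transition), site 8 (T/C, transition), site 12 (C/A, transversion), site 13 (G/A, transition), site 14 (G/A, transition), site 18 (A/T, transversion), site 19 (A/G, transition), site 21 (T/C, transition), site 24 (T/C, transition), site 27 (T/A, transversion), site 31 (C/A, transversion), site 38 (G/A, transition).
Of the 12 differences, 8 transitions and 4 transversions, so Ti/Tv = 8/4 = 2.000.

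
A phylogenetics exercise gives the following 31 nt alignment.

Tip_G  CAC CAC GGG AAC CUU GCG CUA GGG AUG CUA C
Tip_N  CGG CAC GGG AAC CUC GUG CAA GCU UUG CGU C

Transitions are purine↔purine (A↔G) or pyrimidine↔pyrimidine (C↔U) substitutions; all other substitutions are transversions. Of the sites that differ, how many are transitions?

3

Differing sites — 2:A/G (Ti); 3:C/G (Tv); 15:U/C (Ti); 17:C/U (Ti); 20:U/A (Tv); 23:G/C (Tv); 24:G/U (Tv); 25:A/U (Tv); 29:U/G (Tv); 30:A/U (Tv).
Of the 10 differences, 3 transitions and 7 transversions, so the answer is 3.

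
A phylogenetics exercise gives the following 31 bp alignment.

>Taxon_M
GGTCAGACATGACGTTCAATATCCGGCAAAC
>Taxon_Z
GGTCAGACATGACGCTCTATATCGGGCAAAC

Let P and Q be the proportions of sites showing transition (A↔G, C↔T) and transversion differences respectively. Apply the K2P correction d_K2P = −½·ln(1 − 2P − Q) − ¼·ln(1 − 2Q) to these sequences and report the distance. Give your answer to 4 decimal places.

The sequences differ at positions 15 (T/C, transition), 18 (A/T, transversion), 24 (C/G, transversion).
Of the 3 differences, 1 transition and 2 transversions over 31 sites: P = 1/31 = 0.032258, Q = 2/31 = 0.064516.
d = −0.5·ln(0.870968) − 0.25·ln(0.870968) = −0.5·(-0.138150) − 0.25·(-0.138150) = 0.1036.

0.1036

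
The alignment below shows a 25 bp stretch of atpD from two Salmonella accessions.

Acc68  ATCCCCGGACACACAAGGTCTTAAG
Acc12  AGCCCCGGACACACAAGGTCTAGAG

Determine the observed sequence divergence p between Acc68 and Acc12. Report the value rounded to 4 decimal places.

0.1200

Mismatches occur at site 2 (T↔G), site 22 (T↔A), site 23 (A↔G).
There are 3 differences over 25 sites, so p = 3/25 = 0.1200.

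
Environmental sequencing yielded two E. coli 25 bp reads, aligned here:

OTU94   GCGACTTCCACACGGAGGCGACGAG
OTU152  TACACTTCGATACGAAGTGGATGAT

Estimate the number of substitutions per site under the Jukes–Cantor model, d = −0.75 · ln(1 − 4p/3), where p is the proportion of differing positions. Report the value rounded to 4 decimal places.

0.5716

The sequences differ at positions 1 (G/T), 2 (C/A), 3 (G/C), 9 (C/G), 11 (C/T), 15 (G/A), 18 (G/T), 19 (C/G), 22 (C/T), 25 (G/T).
p = 10/25 = 0.400000.
d = −0.75 · ln(1 − (4/3)·0.400000) = −0.75 · ln(0.466667) = −0.75 · (-0.762139) = 0.5716.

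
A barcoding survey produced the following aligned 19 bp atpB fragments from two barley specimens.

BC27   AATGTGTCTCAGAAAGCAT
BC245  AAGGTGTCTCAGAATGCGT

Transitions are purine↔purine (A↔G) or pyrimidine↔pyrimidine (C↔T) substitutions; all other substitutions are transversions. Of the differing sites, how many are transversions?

2

The sequences differ at positions 3 (T/G, transversion), 15 (A/T, transversion), 18 (A/G, transition).
Of the 3 differences, 1 transition and 2 transversions, so the answer is 2.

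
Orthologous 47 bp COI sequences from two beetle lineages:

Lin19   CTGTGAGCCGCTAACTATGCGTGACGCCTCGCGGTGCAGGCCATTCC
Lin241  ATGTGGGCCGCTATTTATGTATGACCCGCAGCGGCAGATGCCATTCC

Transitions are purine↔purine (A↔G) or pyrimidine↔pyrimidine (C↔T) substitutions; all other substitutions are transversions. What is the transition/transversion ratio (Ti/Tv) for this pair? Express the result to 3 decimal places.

Differing sites — 1:C/A (Tv); 6:A/G (Ti); 14:A/T (Tv); 15:C/T (Ti); 20:C/T (Ti); 21:G/A (Ti); 26:G/C (Tv); 28:C/G (Tv); 29:T/C (Ti); 30:C/A (Tv); 35:T/C (Ti); 36:G/A (Ti); 37:C/G (Tv); 39:G/T (Tv).
Of the 14 differences, 7 transitions and 7 transversions, so Ti/Tv = 7/7 = 1.000.

1.000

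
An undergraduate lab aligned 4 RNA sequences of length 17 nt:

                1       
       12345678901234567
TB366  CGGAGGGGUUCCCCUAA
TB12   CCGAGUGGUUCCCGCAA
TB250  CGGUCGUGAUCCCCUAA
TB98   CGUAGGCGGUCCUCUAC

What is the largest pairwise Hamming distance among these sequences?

Pairwise Hamming distances:
  TB366 vs TB12: 4
  TB366 vs TB250: 4
  TB366 vs TB98: 5
  TB12 vs TB250: 8
  TB12 vs TB98: 9
  TB250 vs TB98: 7
The largest is 9, between TB12 and TB98.

9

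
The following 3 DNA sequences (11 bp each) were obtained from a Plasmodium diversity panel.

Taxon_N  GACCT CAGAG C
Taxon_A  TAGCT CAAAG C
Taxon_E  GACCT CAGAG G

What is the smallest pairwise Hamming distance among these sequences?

Pairwise Hamming distances:
  Taxon_N vs Taxon_A: 3
  Taxon_N vs Taxon_E: 1
  Taxon_A vs Taxon_E: 4
The smallest is 1, between Taxon_N and Taxon_E.

1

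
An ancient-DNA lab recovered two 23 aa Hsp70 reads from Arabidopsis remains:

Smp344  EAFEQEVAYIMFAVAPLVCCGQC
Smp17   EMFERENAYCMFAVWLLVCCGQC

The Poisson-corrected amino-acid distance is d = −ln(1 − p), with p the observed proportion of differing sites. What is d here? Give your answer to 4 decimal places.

The sequences differ at positions 2 (A/M), 5 (Q/R), 7 (V/N), 10 (I/C), 15 (A/W), 16 (P/L).
p = 6/23 = 0.260870.
d = −ln(1 − 0.260870) = −ln(0.739130) = 0.3023.

0.3023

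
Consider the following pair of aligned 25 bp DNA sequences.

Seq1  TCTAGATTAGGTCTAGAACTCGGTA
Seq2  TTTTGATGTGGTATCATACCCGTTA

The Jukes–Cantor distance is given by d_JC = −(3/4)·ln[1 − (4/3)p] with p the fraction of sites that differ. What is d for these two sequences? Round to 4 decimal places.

0.5716

The sequences differ at positions 2 (C/T), 4 (A/T), 8 (T/G), 9 (A/T), 13 (C/A), 15 (A/C), 16 (G/A), 17 (A/T), 20 (T/C), 23 (G/T).
p = 10/25 = 0.400000.
d = −0.75 · ln(1 − (4/3)·0.400000) = −0.75 · ln(0.466667) = −0.75 · (-0.762139) = 0.5716.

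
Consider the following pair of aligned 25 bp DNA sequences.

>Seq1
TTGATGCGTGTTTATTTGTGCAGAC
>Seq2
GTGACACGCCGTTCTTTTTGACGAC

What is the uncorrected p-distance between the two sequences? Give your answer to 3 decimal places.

Mismatches occur at site 1 (T↔G), site 5 (T↔C), site 6 (G↔A), site 9 (T↔C), site 10 (G↔C), site 11 (T↔G), site 14 (A↔C), site 18 (G↔T), site 21 (C↔A), site 22 (A↔C).
There are 10 differences over 25 sites, so p = 10/25 = 0.400.

0.400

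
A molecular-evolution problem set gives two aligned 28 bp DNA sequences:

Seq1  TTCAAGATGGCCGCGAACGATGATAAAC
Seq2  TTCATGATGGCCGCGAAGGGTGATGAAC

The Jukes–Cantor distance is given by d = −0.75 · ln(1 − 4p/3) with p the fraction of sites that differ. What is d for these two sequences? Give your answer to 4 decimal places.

Mismatches occur at site 5 (A/T), site 18 (C/G), site 20 (A/G), site 25 (A/G).
p = 4/28 = 0.142857.
d = −0.75 · ln(1 − (4/3)·0.142857) = −0.75 · ln(0.809524) = −0.75 · (-0.211309) = 0.1585.

0.1585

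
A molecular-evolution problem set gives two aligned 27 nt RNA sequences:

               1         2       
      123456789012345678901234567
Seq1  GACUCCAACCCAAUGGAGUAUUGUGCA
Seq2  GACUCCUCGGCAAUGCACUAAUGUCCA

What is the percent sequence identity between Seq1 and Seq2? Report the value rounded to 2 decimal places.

70.37%

The sequences differ at positions 7 (A/U), 8 (A/C), 9 (C/G), 10 (C/G), 16 (G/C), 18 (G/C), 21 (U/A), 25 (G/C).
19 of the 27 sites match, so the percent identity is 19/27 × 100 = 70.37%.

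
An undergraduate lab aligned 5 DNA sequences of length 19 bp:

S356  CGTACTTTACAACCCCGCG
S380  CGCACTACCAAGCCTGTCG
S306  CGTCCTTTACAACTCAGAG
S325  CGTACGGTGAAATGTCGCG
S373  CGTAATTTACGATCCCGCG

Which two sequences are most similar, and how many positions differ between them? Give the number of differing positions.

Pairwise Hamming distances:
  S356 vs S380: 9
  S356 vs S306: 4
  S356 vs S325: 7
  S356 vs S373: 3
  S380 vs S306: 12
  S380 vs S325: 10
  S380 vs S373: 12
  S306 vs S325: 10
  S306 vs S373: 7
  S325 vs S373: 8
The smallest is 3, between S356 and S373.

3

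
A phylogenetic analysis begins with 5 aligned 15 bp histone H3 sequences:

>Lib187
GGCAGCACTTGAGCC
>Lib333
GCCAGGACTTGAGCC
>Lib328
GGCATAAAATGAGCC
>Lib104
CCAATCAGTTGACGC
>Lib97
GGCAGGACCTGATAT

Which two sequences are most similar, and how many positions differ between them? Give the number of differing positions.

2

Pairwise Hamming distances:
  Lib187 vs Lib333: 2
  Lib187 vs Lib328: 4
  Lib187 vs Lib104: 7
  Lib187 vs Lib97: 5
  Lib333 vs Lib328: 5
  Lib333 vs Lib104: 7
  Lib333 vs Lib97: 5
  Lib328 vs Lib104: 8
  Lib328 vs Lib97: 7
  Lib104 vs Lib97: 10
The smallest is 2, between Lib187 and Lib333.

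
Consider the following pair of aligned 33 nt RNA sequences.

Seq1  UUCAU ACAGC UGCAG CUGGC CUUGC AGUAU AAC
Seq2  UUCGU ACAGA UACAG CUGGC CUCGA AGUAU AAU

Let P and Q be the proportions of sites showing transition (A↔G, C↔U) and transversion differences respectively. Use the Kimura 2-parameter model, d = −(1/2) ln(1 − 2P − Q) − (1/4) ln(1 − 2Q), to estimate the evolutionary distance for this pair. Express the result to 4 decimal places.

0.2128

Differing sites — 4:A/G (Ti); 10:C/A (Tv); 12:G/A (Ti); 23:U/C (Ti); 25:C/A (Tv); 33:C/U (Ti).
Of the 6 differences, 4 transitions and 2 transversions over 33 sites: P = 4/33 = 0.121212, Q = 2/33 = 0.060606.
d = −0.5·ln(0.696970) − 0.25·ln(0.878788) = −0.5·(-0.361013) − 0.25·(-0.129212) = 0.2128.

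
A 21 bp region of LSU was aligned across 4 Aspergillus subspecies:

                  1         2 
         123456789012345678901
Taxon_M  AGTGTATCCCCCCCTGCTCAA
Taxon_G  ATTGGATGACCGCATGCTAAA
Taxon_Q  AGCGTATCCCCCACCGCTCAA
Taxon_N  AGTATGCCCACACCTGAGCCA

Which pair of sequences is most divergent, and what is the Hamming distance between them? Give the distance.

14

Pairwise Hamming distances:
  Taxon_M vs Taxon_G: 7
  Taxon_M vs Taxon_Q: 3
  Taxon_M vs Taxon_N: 8
  Taxon_G vs Taxon_Q: 10
  Taxon_G vs Taxon_N: 14
  Taxon_Q vs Taxon_N: 11
The largest is 14, between Taxon_G and Taxon_N.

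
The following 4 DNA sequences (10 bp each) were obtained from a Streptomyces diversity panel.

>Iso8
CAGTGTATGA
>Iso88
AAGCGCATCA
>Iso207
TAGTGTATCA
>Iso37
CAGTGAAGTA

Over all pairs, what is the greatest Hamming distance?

Pairwise Hamming distances:
  Iso8 vs Iso88: 4
  Iso8 vs Iso207: 2
  Iso8 vs Iso37: 3
  Iso88 vs Iso207: 3
  Iso88 vs Iso37: 5
  Iso207 vs Iso37: 4
The largest is 5, between Iso88 and Iso37.

5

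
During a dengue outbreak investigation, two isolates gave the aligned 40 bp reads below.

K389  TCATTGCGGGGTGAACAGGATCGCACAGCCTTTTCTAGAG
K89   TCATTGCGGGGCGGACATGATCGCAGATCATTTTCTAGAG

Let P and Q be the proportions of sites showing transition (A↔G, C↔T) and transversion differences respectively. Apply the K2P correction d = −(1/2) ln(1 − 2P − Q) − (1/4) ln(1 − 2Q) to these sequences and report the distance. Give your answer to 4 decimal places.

The sequences differ at positions 12 (T/C, transition), 14 (A/G, transition), 18 (G/T, transversion), 26 (C/G, transversion), 28 (G/T, transversion), 30 (C/A, transversion).
Of the 6 differences, 2 transitions and 4 transversions over 40 sites: P = 2/40 = 0.050000, Q = 4/40 = 0.100000.
d = −0.5·ln(0.800000) − 0.25·ln(0.800000) = −0.5·(-0.223144) − 0.25·(-0.223144) = 0.1674.

0.1674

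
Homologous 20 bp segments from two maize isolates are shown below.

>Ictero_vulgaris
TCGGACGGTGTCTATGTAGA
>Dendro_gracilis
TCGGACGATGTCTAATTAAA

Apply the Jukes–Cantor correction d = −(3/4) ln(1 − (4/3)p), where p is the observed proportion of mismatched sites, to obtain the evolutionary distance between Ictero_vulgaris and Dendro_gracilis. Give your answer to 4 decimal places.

0.2326

Differing sites — 8:G/A; 15:T/A; 16:G/T; 19:G/A.
p = 4/20 = 0.200000.
d = −0.75 · ln(1 − (4/3)·0.200000) = −0.75 · ln(0.733333) = −0.75 · (-0.310155) = 0.2326.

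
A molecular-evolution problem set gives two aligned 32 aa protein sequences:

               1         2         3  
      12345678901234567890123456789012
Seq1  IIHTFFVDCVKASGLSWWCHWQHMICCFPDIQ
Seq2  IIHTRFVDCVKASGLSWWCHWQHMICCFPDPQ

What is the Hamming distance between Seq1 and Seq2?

2

Differing sites — 5:F/R; 31:I/P.
That gives 2 mismatches out of 32 aligned sites, so the Hamming distance is 2.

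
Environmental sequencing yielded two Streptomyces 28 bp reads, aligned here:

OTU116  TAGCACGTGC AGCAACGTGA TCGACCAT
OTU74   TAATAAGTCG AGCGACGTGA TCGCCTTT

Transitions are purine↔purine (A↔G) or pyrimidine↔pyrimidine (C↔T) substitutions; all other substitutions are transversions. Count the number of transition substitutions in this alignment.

4

The sequences differ at positions 3 (G/A, transition), 4 (C/T, transition), 6 (C/A, transversion), 9 (G/C, transversion), 10 (C/G, transversion), 14 (A/G, transition), 24 (A/C, transversion), 26 (C/T, transition), 27 (A/T, transversion).
Of the 9 differences, 4 transitions and 5 transversions, so the answer is 4.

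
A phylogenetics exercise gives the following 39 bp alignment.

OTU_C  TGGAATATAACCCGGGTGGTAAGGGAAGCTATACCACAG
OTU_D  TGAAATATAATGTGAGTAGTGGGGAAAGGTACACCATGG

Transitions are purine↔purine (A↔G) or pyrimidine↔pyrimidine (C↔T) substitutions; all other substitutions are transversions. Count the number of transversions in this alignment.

Differing sites — 3:G/A (Ti); 11:C/T (Ti); 12:C/G (Tv); 13:C/T (Ti); 15:G/A (Ti); 18:G/A (Ti); 21:A/G (Ti); 22:A/G (Ti); 25:G/A (Ti); 29:C/G (Tv); 32:T/C (Ti); 37:C/T (Ti); 38:A/G (Ti).
Of the 13 differences, 11 transitions and 2 transversions, so the answer is 2.

2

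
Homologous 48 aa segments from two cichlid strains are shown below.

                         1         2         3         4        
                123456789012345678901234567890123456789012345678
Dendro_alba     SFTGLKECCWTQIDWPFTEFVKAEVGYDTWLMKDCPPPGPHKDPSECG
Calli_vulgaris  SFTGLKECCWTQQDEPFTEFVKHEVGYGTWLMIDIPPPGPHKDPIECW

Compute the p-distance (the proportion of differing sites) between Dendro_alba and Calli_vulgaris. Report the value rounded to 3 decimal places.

Mismatches occur at site 13 (I/Q), site 15 (W/E), site 23 (A/H), site 28 (D/G), site 33 (K/I), site 35 (C/I), site 45 (S/I), site 48 (G/W).
There are 8 differences over 48 sites, so p = 8/48 = 0.167.

0.167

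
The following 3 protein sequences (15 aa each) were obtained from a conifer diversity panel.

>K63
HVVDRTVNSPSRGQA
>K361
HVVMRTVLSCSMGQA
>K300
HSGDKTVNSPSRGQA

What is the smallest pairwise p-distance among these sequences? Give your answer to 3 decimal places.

Pairwise Hamming distances:
  K63 vs K361: 4
  K63 vs K300: 3
  K361 vs K300: 7
The smallest is 3 mismatches, between K63 and K300; p = 3/15 = 0.200.

0.200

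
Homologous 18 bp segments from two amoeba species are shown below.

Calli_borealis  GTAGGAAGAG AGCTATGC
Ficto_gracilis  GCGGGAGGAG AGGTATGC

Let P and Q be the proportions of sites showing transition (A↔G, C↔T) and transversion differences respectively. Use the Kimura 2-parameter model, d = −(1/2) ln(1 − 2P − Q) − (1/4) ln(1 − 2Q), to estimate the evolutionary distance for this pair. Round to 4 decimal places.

Mismatches occur at site 2 (T→C, transition), site 3 (A→G, transition), site 7 (A→G, transition), site 13 (C→G, transversion).
Of the 4 differences, 3 transitions and 1 transversion over 18 sites: P = 3/18 = 0.166667, Q = 1/18 = 0.055556.
d = −0.5·ln(0.611110) − 0.25·ln(0.888888) = −0.5·(-0.492478) − 0.25·(-0.117784) = 0.2757.

0.2757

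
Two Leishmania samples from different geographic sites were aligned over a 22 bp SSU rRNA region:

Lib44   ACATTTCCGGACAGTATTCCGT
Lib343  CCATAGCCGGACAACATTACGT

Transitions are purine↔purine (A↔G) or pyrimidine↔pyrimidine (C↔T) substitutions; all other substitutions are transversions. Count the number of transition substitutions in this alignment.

The sequences differ at positions 1 (A/C, transversion), 5 (T/A, transversion), 6 (T/G, transversion), 14 (G/A, transition), 15 (T/C, transition), 19 (C/A, transversion).
Of the 6 differences, 2 transitions and 4 transversions, so the answer is 2.

2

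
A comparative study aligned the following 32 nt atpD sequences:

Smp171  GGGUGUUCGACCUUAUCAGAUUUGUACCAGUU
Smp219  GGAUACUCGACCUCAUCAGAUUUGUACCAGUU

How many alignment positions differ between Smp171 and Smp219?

4

The sequences differ at positions 3 (G/A), 5 (G/A), 6 (U/C), 14 (U/C).
That gives 4 mismatches out of 32 aligned sites, so the Hamming distance is 4.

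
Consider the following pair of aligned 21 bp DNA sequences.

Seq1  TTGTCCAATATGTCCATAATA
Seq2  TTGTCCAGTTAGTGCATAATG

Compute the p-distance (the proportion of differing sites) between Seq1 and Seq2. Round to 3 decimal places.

0.238

Mismatches occur at site 8 (A→G), site 10 (A→T), site 11 (T→A), site 14 (C→G), site 21 (A→G).
There are 5 differences over 21 sites, so p = 5/21 = 0.238.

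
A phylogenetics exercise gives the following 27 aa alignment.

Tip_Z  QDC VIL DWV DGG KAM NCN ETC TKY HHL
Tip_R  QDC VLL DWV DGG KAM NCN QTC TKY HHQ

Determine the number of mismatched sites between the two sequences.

3

Differing sites — 5:I/L; 19:E/Q; 27:L/Q.
That gives 3 mismatches out of 27 aligned sites, so the Hamming distance is 3.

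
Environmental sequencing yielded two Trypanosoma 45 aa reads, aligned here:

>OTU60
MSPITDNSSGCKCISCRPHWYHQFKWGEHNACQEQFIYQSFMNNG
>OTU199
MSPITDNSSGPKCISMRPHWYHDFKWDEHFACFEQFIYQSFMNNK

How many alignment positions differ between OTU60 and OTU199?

The sequences differ at positions 11 (C/P), 16 (C/M), 23 (Q/D), 27 (G/D), 30 (N/F), 33 (Q/F), 45 (G/K).
That gives 7 mismatches out of 45 aligned sites, so the Hamming distance is 7.

7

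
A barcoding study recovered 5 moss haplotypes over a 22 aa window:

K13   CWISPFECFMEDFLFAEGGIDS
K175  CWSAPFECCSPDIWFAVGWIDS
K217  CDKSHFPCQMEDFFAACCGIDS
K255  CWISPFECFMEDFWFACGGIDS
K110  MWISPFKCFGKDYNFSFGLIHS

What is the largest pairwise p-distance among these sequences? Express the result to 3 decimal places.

Pairwise Hamming distances:
  K13 vs K175: 9
  K13 vs K217: 9
  K13 vs K255: 2
  K13 vs K110: 10
  K175 vs K217: 14
  K175 vs K255: 8
  K175 vs K110: 13
  K217 vs K255: 8
  K217 vs K110: 16
  K255 vs K110: 10
The largest is 16 mismatches, between K217 and K110; p = 16/22 = 0.727.

0.727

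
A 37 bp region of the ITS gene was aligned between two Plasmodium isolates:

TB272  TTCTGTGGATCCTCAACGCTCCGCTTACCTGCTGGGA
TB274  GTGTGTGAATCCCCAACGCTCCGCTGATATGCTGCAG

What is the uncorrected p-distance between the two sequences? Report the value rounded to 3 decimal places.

0.270

Differing sites — 1:T/G; 3:C/G; 8:G/A; 13:T/C; 26:T/G; 28:C/T; 29:C/A; 35:G/C; 36:G/A; 37:A/G.
There are 10 differences over 37 sites, so p = 10/37 = 0.270.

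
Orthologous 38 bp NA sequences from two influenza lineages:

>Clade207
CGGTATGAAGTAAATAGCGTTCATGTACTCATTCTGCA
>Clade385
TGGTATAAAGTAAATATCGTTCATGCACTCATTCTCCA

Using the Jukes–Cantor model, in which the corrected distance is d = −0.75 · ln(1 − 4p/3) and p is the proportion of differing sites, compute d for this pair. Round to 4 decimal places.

Mismatches occur at site 1 (C/T), site 7 (G/A), site 17 (G/T), site 26 (T/C), site 36 (G/C).
p = 5/38 = 0.131579.
d = −0.75 · ln(1 − (4/3)·0.131579) = −0.75 · ln(0.824561) = −0.75 · (-0.192904) = 0.1447.

0.1447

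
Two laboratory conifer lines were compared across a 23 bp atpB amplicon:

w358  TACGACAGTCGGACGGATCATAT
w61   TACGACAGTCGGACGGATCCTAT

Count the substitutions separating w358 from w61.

1

The sequences differ at position 20 (A/C).
That gives 1 mismatch out of 23 aligned sites, so the Hamming distance is 1.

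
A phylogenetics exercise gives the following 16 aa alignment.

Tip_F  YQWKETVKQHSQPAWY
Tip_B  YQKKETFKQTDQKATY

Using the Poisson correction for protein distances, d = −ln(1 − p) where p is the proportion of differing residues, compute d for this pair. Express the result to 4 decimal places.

Differing sites — 3:W/K; 7:V/F; 10:H/T; 11:S/D; 13:P/K; 15:W/T.
p = 6/16 = 0.375000.
d = −ln(1 − 0.375000) = −ln(0.625000) = 0.4700.

0.4700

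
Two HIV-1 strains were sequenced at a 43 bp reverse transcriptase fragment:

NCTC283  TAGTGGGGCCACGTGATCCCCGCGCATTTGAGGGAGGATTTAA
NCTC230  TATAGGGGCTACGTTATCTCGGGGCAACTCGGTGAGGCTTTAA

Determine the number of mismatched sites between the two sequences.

13

Differing sites — 3:G/T; 4:T/A; 10:C/T; 15:G/T; 19:C/T; 21:C/G; 23:C/G; 27:T/A; 28:T/C; 30:G/C; 31:A/G; 33:G/T; 38:A/C.
That gives 13 mismatches out of 43 aligned sites, so the Hamming distance is 13.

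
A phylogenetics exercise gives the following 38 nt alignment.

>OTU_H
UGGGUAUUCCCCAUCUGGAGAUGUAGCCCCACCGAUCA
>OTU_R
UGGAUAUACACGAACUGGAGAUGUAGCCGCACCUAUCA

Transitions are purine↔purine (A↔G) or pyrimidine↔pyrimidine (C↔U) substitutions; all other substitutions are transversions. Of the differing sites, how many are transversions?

6

Differing sites — 4:G/A (Ti); 8:U/A (Tv); 10:C/A (Tv); 12:C/G (Tv); 14:U/A (Tv); 29:C/G (Tv); 34:G/U (Tv).
Of the 7 differences, 1 transition and 6 transversions, so the answer is 6.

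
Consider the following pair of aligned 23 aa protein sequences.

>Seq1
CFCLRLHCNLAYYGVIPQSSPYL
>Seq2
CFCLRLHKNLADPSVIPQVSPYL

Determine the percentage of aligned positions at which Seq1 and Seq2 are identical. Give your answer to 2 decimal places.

78.26%

Mismatches occur at site 8 (C→K), site 12 (Y→D), site 13 (Y→P), site 14 (G→S), site 19 (S→V).
18 of the 23 sites match, so the percent identity is 18/23 × 100 = 78.26%.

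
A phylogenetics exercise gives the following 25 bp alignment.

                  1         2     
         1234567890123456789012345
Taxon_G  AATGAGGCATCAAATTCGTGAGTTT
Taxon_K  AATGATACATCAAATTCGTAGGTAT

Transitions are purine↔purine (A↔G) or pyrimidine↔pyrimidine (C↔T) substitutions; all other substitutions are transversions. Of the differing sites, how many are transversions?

2

The sequences differ at positions 6 (G/T, transversion), 7 (G/A, transition), 20 (G/A, transition), 21 (A/G, transition), 24 (T/A, transversion).
Of the 5 differences, 3 transitions and 2 transversions, so the answer is 2.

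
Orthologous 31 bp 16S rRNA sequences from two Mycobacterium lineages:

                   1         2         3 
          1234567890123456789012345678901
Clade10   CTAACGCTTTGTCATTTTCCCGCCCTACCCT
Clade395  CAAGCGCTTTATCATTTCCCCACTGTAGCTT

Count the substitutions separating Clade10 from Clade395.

The sequences differ at positions 2 (T/A), 4 (A/G), 11 (G/A), 18 (T/C), 22 (G/A), 24 (C/T), 25 (C/G), 28 (C/G), 30 (C/T).
That gives 9 mismatches out of 31 aligned sites, so the Hamming distance is 9.

9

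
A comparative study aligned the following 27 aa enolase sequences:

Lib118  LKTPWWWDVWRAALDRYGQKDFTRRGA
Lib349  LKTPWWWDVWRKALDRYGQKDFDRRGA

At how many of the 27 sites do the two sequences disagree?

Mismatches occur at site 12 (A→K), site 23 (T→D).
That gives 2 mismatches out of 27 aligned sites, so the Hamming distance is 2.

2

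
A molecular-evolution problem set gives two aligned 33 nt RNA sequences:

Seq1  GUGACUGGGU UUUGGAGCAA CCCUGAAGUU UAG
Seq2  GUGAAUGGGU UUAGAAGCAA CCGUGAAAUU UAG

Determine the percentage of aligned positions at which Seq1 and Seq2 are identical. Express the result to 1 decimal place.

84.8%

Mismatches occur at site 5 (C↔A), site 13 (U↔A), site 15 (G↔A), site 23 (C↔G), site 28 (G↔A).
28 of the 33 sites match, so the percent identity is 28/33 × 100 = 84.8%.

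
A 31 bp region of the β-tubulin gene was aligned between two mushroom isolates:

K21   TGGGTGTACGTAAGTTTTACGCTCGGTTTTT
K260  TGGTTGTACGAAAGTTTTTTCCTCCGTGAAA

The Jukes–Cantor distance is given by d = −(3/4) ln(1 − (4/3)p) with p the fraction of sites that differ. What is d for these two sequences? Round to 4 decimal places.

0.4217

Mismatches occur at site 4 (G→T), site 11 (T→A), site 19 (A→T), site 20 (C→T), site 21 (G→C), site 25 (G→C), site 28 (T→G), site 29 (T→A), site 30 (T→A), site 31 (T→A).
p = 10/31 = 0.322581.
d = −0.75 · ln(1 − (4/3)·0.322581) = −0.75 · ln(0.569892) = −0.75 · (-0.562308) = 0.4217.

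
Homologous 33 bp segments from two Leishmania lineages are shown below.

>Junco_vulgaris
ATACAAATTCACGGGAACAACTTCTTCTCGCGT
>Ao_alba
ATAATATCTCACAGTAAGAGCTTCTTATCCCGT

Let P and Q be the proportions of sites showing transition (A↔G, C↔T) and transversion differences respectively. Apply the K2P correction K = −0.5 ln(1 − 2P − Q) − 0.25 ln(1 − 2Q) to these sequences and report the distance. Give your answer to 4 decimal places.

0.3884

Mismatches occur at site 4 (C→A, transversion), site 5 (A→T, transversion), site 7 (A→T, transversion), site 8 (T→C, transition), site 13 (G→A, transition), site 15 (G→T, transversion), site 18 (C→G, transversion), site 20 (A→G, transition), site 27 (C→A, transversion), site 30 (G→C, transversion).
Of the 10 differences, 3 transitions and 7 transversions over 33 sites: P = 3/33 = 0.090909, Q = 7/33 = 0.212121.
d = −0.5·ln(0.606061) − 0.25·ln(0.575758) = −0.5·(-0.500775) − 0.25·(-0.552068) = 0.3884.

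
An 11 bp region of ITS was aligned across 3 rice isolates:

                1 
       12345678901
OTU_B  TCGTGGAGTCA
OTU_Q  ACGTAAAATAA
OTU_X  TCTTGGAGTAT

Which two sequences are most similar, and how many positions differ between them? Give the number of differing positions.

Pairwise Hamming distances:
  OTU_B vs OTU_Q: 5
  OTU_B vs OTU_X: 3
  OTU_Q vs OTU_X: 6
The smallest is 3, between OTU_B and OTU_X.

3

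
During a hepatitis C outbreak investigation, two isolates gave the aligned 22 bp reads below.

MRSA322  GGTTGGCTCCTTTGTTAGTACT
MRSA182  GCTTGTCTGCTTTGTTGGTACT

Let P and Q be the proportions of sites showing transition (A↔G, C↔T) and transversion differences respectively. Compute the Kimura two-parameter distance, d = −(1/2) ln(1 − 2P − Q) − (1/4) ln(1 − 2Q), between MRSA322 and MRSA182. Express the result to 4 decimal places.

Differing sites — 2:G/C (Tv); 6:G/T (Tv); 9:C/G (Tv); 17:A/G (Ti).
Of the 4 differences, 1 transition and 3 transversions over 22 sites: P = 1/22 = 0.045455, Q = 3/22 = 0.136364.
d = −0.5·ln(0.772726) − 0.25·ln(0.727272) = −0.5·(-0.257831) − 0.25·(-0.318455) = 0.2085.

0.2085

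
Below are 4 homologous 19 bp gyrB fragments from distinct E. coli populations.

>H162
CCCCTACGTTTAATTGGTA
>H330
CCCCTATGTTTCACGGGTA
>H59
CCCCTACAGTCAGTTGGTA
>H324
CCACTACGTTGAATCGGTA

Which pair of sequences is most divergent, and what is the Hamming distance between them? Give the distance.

8

Pairwise Hamming distances:
  H162 vs H330: 4
  H162 vs H59: 4
  H162 vs H324: 3
  H330 vs H59: 8
  H330 vs H324: 6
  H59 vs H324: 6
The largest is 8, between H330 and H59.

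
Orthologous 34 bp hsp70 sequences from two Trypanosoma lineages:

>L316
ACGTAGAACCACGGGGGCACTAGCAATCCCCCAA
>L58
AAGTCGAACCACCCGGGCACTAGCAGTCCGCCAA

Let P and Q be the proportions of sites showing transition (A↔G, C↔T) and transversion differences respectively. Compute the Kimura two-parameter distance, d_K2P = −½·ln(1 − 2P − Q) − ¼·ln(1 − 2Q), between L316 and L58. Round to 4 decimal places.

0.2023

The sequences differ at positions 2 (C/A, transversion), 5 (A/C, transversion), 13 (G/C, transversion), 14 (G/C, transversion), 26 (A/G, transition), 30 (C/G, transversion).
Of the 6 differences, 1 transition and 5 transversions over 34 sites: P = 1/34 = 0.029412, Q = 5/34 = 0.147059.
d = −0.5·ln(0.794117) − 0.25·ln(0.705882) = −0.5·(-0.230524) − 0.25·(-0.348307) = 0.2023.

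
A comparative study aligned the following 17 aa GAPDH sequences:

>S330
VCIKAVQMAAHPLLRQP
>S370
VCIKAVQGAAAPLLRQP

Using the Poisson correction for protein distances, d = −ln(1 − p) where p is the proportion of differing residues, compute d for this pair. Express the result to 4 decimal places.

The sequences differ at positions 8 (M/G), 11 (H/A).
p = 2/17 = 0.117647.
d = −ln(1 − 0.117647) = −ln(0.882353) = 0.1252.

0.1252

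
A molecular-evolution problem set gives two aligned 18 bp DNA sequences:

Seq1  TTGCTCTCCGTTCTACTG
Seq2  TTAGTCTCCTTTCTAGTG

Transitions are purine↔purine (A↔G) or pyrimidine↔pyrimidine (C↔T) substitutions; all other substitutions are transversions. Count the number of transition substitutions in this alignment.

1

Differing sites — 3:G/A (Ti); 4:C/G (Tv); 10:G/T (Tv); 16:C/G (Tv).
Of the 4 differences, 1 transition and 3 transversions, so the answer is 1.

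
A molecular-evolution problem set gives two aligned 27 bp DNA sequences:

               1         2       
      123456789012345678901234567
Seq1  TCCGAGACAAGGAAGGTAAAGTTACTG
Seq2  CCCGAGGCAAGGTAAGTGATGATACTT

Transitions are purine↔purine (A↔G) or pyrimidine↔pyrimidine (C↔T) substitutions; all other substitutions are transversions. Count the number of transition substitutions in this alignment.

4

Mismatches occur at site 1 (T→C, transition), site 7 (A→G, transition), site 13 (A→T, transversion), site 15 (G→A, transition), site 18 (A→G, transition), site 20 (A→T, transversion), site 22 (T→A, transversion), site 27 (G→T, transversion).
Of the 8 differences, 4 transitions and 4 transversions, so the answer is 4.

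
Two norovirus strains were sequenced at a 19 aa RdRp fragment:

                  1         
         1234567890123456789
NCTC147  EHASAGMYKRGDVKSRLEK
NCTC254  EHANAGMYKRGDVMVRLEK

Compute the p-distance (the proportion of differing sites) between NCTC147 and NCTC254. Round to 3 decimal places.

0.158

Differing sites — 4:S/N; 14:K/M; 15:S/V.
There are 3 differences over 19 sites, so p = 3/19 = 0.158.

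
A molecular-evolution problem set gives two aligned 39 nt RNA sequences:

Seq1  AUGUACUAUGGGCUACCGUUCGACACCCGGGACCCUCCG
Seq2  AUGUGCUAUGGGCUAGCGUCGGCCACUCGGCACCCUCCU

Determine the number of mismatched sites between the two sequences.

8

The sequences differ at positions 5 (A/G), 16 (C/G), 20 (U/C), 21 (C/G), 23 (A/C), 27 (C/U), 31 (G/C), 39 (G/U).
That gives 8 mismatches out of 39 aligned sites, so the Hamming distance is 8.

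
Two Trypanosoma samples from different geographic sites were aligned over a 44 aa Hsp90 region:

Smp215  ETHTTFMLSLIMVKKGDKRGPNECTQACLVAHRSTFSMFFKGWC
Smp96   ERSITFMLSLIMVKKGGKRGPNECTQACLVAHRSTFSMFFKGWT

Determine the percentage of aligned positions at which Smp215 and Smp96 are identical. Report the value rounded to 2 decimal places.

88.64%

The sequences differ at positions 2 (T/R), 3 (H/S), 4 (T/I), 17 (D/G), 44 (C/T).
39 of the 44 sites match, so the percent identity is 39/44 × 100 = 88.64%.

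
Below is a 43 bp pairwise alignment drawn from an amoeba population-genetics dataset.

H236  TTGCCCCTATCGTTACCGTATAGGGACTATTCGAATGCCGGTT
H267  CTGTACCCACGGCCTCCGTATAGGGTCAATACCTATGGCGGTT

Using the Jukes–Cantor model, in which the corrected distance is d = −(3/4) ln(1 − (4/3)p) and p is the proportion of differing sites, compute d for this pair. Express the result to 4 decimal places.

Differing sites — 1:T/C; 4:C/T; 5:C/A; 8:T/C; 10:T/C; 11:C/G; 13:T/C; 14:T/C; 15:A/T; 26:A/T; 28:T/A; 31:T/A; 33:G/C; 34:A/T; 38:C/G.
p = 15/43 = 0.348837.
d = −0.75 · ln(1 − (4/3)·0.348837) = −0.75 · ln(0.534884) = −0.75 · (-0.625705) = 0.4693.

0.4693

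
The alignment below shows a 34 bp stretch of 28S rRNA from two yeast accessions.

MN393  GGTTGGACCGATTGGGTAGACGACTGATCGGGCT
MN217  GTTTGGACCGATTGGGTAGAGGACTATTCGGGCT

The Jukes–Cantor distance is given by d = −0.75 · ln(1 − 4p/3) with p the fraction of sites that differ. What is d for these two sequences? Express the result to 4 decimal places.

0.1280

Mismatches occur at site 2 (G→T), site 21 (C→G), site 26 (G→A), site 27 (A→T).
p = 4/34 = 0.117647.
d = −0.75 · ln(1 − (4/3)·0.117647) = −0.75 · ln(0.843137) = −0.75 · (-0.170626) = 0.1280.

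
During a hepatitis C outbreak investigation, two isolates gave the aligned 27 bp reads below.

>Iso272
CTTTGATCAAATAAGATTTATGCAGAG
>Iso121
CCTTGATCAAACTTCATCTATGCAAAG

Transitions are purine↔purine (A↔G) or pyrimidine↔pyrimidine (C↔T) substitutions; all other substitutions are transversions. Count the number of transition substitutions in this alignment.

4

Mismatches occur at site 2 (T/C, transition), site 12 (T/C, transition), site 13 (A/T, transversion), site 14 (A/T, transversion), site 15 (G/C, transversion), site 18 (T/C, transition), site 25 (G/A, transition).
Of the 7 differences, 4 transitions and 3 transversions, so the answer is 4.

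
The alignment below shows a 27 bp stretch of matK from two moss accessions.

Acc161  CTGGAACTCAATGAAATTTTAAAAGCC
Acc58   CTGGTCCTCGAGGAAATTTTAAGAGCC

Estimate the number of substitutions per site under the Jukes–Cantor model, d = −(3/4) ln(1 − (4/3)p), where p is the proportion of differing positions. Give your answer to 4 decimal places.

The sequences differ at positions 5 (A/T), 6 (A/C), 10 (A/G), 12 (T/G), 23 (A/G).
p = 5/27 = 0.185185.
d = −0.75 · ln(1 − (4/3)·0.185185) = −0.75 · ln(0.753087) = −0.75 · (-0.283575) = 0.2127.

0.2127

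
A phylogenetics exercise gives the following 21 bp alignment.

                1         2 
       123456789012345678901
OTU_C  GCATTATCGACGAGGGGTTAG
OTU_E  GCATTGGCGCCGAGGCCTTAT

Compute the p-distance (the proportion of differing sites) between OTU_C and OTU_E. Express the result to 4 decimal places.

0.2857

Mismatches occur at site 6 (A→G), site 7 (T→G), site 10 (A→C), site 16 (G→C), site 17 (G→C), site 21 (G→T).
There are 6 differences over 21 sites, so p = 6/21 = 0.2857.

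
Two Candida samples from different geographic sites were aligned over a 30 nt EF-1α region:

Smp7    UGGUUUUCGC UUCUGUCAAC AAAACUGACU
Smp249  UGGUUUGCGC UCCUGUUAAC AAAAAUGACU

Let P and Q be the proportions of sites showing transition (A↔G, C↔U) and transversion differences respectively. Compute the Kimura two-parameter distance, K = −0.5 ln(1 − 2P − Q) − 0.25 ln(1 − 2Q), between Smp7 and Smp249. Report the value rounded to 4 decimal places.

The sequences differ at positions 7 (U/G, transversion), 12 (U/C, transition), 17 (C/U, transition), 25 (C/A, transversion).
Of the 4 differences, 2 transitions and 2 transversions over 30 sites: P = 2/30 = 0.066667, Q = 2/30 = 0.066667.
d = −0.5·ln(0.799999) − 0.25·ln(0.866666) = −0.5·(-0.223145) − 0.25·(-0.143102) = 0.1473.

0.1473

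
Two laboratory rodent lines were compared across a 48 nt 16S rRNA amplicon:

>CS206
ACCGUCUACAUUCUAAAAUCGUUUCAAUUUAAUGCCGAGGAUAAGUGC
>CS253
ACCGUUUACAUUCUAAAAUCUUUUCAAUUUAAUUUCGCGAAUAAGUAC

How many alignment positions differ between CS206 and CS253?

7

Mismatches occur at site 6 (C→U), site 21 (G→U), site 34 (G→U), site 35 (C→U), site 38 (A→C), site 40 (G→A), site 47 (G→A).
That gives 7 mismatches out of 48 aligned sites, so the Hamming distance is 7.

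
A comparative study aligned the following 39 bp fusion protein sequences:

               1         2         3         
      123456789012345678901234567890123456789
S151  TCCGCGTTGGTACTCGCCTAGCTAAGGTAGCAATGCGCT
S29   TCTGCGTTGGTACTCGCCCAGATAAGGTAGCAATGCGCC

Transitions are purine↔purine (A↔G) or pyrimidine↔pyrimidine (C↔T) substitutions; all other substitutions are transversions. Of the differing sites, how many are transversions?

The sequences differ at positions 3 (C/T, transition), 19 (T/C, transition), 22 (C/A, transversion), 39 (T/C, transition).
Of the 4 differences, 3 transitions and 1 transversion, so the answer is 1.

1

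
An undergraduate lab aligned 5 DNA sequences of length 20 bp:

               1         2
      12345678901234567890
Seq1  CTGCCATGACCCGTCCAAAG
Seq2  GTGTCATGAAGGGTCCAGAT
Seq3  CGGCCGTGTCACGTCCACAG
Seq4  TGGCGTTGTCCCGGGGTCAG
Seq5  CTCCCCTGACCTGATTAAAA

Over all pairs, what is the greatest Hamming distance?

15

Pairwise Hamming distances:
  Seq1 vs Seq2: 7
  Seq1 vs Seq3: 5
  Seq1 vs Seq4: 10
  Seq1 vs Seq5: 7
  Seq2 vs Seq3: 10
  Seq2 vs Seq4: 15
  Seq2 vs Seq5: 12
  Seq3 vs Seq4: 8
  Seq3 vs Seq5: 11
  Seq4 vs Seq5: 13
The largest is 15, between Seq2 and Seq4.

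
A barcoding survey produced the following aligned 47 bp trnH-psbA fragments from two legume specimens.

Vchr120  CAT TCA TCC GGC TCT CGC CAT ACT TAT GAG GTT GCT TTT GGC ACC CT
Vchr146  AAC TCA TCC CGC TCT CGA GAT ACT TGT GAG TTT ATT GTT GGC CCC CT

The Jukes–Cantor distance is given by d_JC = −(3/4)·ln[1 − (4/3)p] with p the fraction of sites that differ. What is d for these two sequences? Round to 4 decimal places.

Mismatches occur at site 1 (C/A), site 3 (T/C), site 10 (G/C), site 18 (C/A), site 19 (C/G), site 26 (A/G), site 31 (G/T), site 34 (G/A), site 35 (C/T), site 37 (T/G), site 43 (A/C).
p = 11/47 = 0.234043.
d = −0.75 · ln(1 − (4/3)·0.234043) = −0.75 · ln(0.687943) = −0.75 · (-0.374049) = 0.2805.

0.2805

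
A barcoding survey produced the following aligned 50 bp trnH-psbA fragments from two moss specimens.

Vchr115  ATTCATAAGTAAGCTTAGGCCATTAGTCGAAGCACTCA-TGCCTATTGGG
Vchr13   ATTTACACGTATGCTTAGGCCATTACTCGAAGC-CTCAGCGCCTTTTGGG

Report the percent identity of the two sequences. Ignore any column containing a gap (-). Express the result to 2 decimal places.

Excluding the 2 gap columns leaves 48 comparable sites.
The sequences differ at positions 4 (C/T), 6 (T/C), 8 (A/C), 12 (A/T), 26 (G/C), 40 (T/C), 45 (A/T).
41 of the 48 comparable sites match, so the percent identity is 41/48 × 100 = 85.42%.

85.42%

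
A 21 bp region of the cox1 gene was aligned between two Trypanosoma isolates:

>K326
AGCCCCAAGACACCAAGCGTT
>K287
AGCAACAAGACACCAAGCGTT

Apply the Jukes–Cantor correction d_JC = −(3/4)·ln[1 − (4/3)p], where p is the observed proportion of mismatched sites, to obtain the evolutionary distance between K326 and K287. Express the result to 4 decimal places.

0.1019

Mismatches occur at site 4 (C→A), site 5 (C→A).
p = 2/21 = 0.095238.
d = −0.75 · ln(1 − (4/3)·0.095238) = −0.75 · ln(0.873016) = −0.75 · (-0.135801) = 0.1019.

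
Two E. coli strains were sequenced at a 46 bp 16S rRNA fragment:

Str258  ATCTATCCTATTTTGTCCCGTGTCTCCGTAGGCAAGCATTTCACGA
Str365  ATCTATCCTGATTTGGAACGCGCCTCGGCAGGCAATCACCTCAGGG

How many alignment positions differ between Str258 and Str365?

14

Differing sites — 10:A/G; 11:T/A; 16:T/G; 17:C/A; 18:C/A; 21:T/C; 23:T/C; 27:C/G; 29:T/C; 36:G/T; 39:T/C; 40:T/C; 44:C/G; 46:A/G.
That gives 14 mismatches out of 46 aligned sites, so the Hamming distance is 14.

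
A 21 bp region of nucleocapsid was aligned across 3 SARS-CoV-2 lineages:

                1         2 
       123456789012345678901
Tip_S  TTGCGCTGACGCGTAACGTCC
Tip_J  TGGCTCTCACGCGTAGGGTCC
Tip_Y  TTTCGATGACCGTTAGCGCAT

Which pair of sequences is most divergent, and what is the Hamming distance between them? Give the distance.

Pairwise Hamming distances:
  Tip_S vs Tip_J: 5
  Tip_S vs Tip_Y: 9
  Tip_J vs Tip_Y: 12
The largest is 12, between Tip_J and Tip_Y.

12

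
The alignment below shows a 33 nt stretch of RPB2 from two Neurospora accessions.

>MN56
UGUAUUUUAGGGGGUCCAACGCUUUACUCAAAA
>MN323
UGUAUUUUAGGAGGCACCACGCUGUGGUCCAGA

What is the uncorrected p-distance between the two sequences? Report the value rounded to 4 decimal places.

The sequences differ at positions 12 (G/A), 15 (U/C), 16 (C/A), 18 (A/C), 24 (U/G), 26 (A/G), 27 (C/G), 30 (A/C), 32 (A/G).
There are 9 differences over 33 sites, so p = 9/33 = 0.2727.

0.2727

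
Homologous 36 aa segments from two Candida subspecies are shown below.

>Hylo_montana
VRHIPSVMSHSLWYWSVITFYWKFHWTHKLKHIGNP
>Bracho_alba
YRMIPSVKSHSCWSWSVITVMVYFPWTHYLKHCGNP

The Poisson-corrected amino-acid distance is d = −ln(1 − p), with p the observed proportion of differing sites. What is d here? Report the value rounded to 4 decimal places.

The sequences differ at positions 1 (V/Y), 3 (H/M), 8 (M/K), 12 (L/C), 14 (Y/S), 20 (F/V), 21 (Y/M), 22 (W/V), 23 (K/Y), 25 (H/P), 29 (K/Y), 33 (I/C).
p = 12/36 = 0.333333.
d = −ln(1 − 0.333333) = −ln(0.666667) = 0.4055.

0.4055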